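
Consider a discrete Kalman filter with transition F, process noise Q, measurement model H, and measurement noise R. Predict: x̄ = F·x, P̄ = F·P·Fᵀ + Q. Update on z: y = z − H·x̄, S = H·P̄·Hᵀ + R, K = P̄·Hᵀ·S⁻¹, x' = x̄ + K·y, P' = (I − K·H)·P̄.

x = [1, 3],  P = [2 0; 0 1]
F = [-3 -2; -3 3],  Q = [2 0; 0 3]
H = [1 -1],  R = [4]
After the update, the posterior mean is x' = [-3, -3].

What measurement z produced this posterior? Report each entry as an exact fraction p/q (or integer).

z = [2]

x̄ = F·x = [-9, 6]
P̄ = F·P·Fᵀ + Q = [24 12; 12 30]
S = H·P̄·Hᵀ + R = [34]
K = P̄·Hᵀ·S⁻¹ = [6/17; -9/17]
x' − x̄ = [6, -9] = K·y
y = (KᵀK)⁻¹·Kᵀ·(x' − x̄) = [17]
z = y + H·x̄ = [17] + [-15] = [2]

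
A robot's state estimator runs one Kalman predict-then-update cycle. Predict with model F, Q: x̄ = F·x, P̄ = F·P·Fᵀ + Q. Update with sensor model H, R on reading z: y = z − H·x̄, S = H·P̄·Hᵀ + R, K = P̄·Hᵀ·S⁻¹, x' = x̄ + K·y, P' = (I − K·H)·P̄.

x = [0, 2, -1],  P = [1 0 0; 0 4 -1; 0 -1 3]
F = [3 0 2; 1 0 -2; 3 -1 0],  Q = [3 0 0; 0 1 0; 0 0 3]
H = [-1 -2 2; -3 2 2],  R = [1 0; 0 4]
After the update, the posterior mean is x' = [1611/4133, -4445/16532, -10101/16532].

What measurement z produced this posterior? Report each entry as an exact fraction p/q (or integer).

z = [-1, -3]

x̄ = F·x = [-2, 2, -2]
P̄ = F·P·Fᵀ + Q = [24 -9 11; -9 14 1; 11 1 16]
S = H·P̄·Hᵀ + R = [57 -44; -44 324]
K = P̄·Hᵀ·S⁻¹ = [548/4133 -793/4133; -750/4133 2501/16532; 1550/4133 893/16532]
x' − x̄ = [9877/4133, -37509/16532, 22963/16532] = K·y
y = (KᵀK)⁻¹·Kᵀ·(x' − x̄) = [5, -9]
z = y + H·x̄ = [5, -9] + [-6, 6] = [-1, -3]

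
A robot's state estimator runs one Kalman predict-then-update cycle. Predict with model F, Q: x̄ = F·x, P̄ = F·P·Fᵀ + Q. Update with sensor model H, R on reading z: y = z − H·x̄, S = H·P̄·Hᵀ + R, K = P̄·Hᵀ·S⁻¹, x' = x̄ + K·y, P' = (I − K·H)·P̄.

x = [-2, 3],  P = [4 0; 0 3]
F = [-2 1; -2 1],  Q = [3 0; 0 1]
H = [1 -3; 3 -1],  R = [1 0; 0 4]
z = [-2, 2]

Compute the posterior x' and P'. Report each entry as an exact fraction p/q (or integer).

x' = [1508/1379, 1466/1379]
P' = [3011/5516 1261/5516; 1261/5516 1107/5516]

x̄ = F·x = [7, 7]
P̄ = F·P·Fᵀ + Q = [22 19; 19 20]
y = z − H·x̄ = [12, -12]
S = H·P̄·Hᵀ + R = [89 -64; -64 108]
K = P̄·Hᵀ·S⁻¹ = [-193/1379 1943/5516; -515/1379 669/5516]
x' = x̄ + K·y = [1508/1379, 1466/1379]
P' = (I − K·H)·P̄ = [3011/5516 1261/5516; 1261/5516 1107/5516]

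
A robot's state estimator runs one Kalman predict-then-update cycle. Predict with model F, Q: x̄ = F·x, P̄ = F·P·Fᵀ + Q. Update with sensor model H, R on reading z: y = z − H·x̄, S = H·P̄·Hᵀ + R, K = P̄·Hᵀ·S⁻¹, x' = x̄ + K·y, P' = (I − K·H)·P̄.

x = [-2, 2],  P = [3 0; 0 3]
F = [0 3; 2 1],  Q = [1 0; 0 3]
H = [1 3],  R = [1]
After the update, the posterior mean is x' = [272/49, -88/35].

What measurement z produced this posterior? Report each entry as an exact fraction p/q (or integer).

x̄ = F·x = [6, -2]
P̄ = F·P·Fᵀ + Q = [28 9; 9 18]
S = H·P̄·Hᵀ + R = [245]
K = P̄·Hᵀ·S⁻¹ = [11/49; 9/35]
x' − x̄ = [-22/49, -18/35] = K·y
y = (KᵀK)⁻¹·Kᵀ·(x' − x̄) = [-2]
z = y + H·x̄ = [-2] + [0] = [-2]

z = [-2]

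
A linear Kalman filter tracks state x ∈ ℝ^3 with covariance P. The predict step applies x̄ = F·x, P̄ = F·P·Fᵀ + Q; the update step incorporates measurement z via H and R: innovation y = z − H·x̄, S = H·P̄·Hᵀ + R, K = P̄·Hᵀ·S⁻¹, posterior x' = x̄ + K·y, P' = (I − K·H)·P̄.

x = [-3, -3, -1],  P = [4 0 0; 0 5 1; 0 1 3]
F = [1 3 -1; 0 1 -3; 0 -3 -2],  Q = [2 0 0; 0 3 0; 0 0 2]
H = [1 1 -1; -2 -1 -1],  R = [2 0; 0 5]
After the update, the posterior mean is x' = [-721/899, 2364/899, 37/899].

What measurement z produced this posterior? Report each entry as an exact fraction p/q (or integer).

x̄ = F·x = [-11, 0, 11]
P̄ = F·P·Fᵀ + Q = [48 14 -42; 14 29 10; -42 10 71]
S = H·P̄·Hᵀ + R = [242 -138; -138 205]
K = P̄·Hᵀ·S⁻¹ = [5968/15283 -1052/15283; -2481/30566 -5830/15283; -20701/30566 -6744/15283]
x' − x̄ = [9168/899, 2364/899, -9852/899] = K·y
y = (KᵀK)⁻¹·Kᵀ·(x' − x̄) = [24, -12]
z = y + H·x̄ = [24, -12] + [-22, 11] = [2, -1]

z = [2, -1]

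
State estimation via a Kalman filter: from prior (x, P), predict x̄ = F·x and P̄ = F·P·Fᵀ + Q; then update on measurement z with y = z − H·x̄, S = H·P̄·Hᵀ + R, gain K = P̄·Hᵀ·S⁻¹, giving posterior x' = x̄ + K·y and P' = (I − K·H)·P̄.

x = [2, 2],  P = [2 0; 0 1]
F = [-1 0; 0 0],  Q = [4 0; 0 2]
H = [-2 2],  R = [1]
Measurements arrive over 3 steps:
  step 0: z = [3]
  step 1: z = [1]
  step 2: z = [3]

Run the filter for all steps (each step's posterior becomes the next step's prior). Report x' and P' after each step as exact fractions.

step 0: x' = [-18/11, -4/33], P' = [18/11 16/11; 16/11 50/33]
step 1: x' = [38/347, 188/347], P' = [558/347 496/347; 496/347 518/347]
step 2: x' = [-12018/10907, 3860/10907], P' = [17514/10907 15568/10907; 15568/10907 16262/10907]

step 0: x̄ = F·x = [-2, 0]
step 0: P̄ = F·P·Fᵀ + Q = [6 0; 0 2]
step 0: y = z − H·x̄ = [-1]
step 0: S = H·P̄·Hᵀ + R = [33]
step 0: K = P̄·Hᵀ·S⁻¹ = [-4/11; 4/33]
step 0: x' = x̄ + K·y = [-18/11, -4/33]
step 0: P' = (I − K·H)·P̄ = [18/11 16/11; 16/11 50/33]
step 1: x̄ = F·x = [18/11, 0]
step 1: P̄ = F·P·Fᵀ + Q = [62/11 0; 0 2]
step 1: y = z − H·x̄ = [47/11]
step 1: S = H·P̄·Hᵀ + R = [347/11]
step 1: K = P̄·Hᵀ·S⁻¹ = [-124/347; 44/347]
step 1: x' = x̄ + K·y = [38/347, 188/347]
step 1: P' = (I − K·H)·P̄ = [558/347 496/347; 496/347 518/347]
step 2: x̄ = F·x = [-38/347, 0]
step 2: P̄ = F·P·Fᵀ + Q = [1946/347 0; 0 2]
step 2: y = z − H·x̄ = [965/347]
step 2: S = H·P̄·Hᵀ + R = [10907/347]
step 2: K = P̄·Hᵀ·S⁻¹ = [-3892/10907; 1388/10907]
step 2: x' = x̄ + K·y = [-12018/10907, 3860/10907]
step 2: P' = (I − K·H)·P̄ = [17514/10907 15568/10907; 15568/10907 16262/10907]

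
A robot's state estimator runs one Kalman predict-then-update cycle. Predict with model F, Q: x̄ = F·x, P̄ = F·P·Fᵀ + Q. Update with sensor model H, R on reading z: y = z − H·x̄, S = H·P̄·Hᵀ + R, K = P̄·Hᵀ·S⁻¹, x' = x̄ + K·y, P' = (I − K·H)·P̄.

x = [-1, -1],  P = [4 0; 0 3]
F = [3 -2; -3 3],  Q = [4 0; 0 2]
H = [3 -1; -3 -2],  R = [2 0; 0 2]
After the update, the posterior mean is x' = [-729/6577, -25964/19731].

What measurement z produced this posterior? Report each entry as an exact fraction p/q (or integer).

z = [1, 3]

x̄ = F·x = [-1, 0]
P̄ = F·P·Fᵀ + Q = [52 -54; -54 65]
S = H·P̄·Hᵀ + R = [859 -176; -176 82]
K = P̄·Hᵀ·S⁻¹ = [1462/6577 -712/6577; -6491/19731 -6232/19731]
x' − x̄ = [5848/6577, -25964/19731] = K·y
y = (KᵀK)⁻¹·Kᵀ·(x' − x̄) = [4, 0]
z = y + H·x̄ = [4, 0] + [-3, 3] = [1, 3]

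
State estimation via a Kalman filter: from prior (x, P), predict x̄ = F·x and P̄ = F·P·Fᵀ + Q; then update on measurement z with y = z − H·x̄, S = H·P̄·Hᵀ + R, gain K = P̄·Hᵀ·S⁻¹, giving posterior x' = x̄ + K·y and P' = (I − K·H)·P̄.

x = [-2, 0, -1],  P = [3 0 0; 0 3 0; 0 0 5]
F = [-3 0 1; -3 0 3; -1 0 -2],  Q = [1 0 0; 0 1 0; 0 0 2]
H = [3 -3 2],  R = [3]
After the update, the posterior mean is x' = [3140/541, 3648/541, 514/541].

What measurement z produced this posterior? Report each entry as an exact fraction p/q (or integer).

z = [-1]

x̄ = F·x = [5, 3, 4]
P̄ = F·P·Fᵀ + Q = [33 42 -1; 42 73 -21; -1 -21 25]
S = H·P̄·Hᵀ + R = [541]
K = P̄·Hᵀ·S⁻¹ = [-29/541; -135/541; 110/541]
x' − x̄ = [435/541, 2025/541, -1650/541] = K·y
y = (KᵀK)⁻¹·Kᵀ·(x' − x̄) = [-15]
z = y + H·x̄ = [-15] + [14] = [-1]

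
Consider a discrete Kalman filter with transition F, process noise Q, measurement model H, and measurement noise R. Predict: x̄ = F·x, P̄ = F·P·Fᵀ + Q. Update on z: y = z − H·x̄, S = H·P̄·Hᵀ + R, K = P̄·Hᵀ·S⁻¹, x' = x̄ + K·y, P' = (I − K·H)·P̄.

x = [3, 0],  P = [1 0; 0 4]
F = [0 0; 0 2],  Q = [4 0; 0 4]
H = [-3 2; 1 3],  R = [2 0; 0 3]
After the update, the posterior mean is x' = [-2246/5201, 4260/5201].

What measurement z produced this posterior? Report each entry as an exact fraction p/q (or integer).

z = [3, 2]

x̄ = F·x = [0, 0]
P̄ = F·P·Fᵀ + Q = [4 0; 0 20]
S = H·P̄·Hᵀ + R = [118 108; 108 187]
K = P̄·Hᵀ·S⁻¹ = [-1338/5201 884/5201; 500/5201 1380/5201]
x' − x̄ = [-2246/5201, 4260/5201] = K·y
y = (KᵀK)⁻¹·Kᵀ·(x' − x̄) = [3, 2]
z = y + H·x̄ = [3, 2] + [0, 0] = [3, 2]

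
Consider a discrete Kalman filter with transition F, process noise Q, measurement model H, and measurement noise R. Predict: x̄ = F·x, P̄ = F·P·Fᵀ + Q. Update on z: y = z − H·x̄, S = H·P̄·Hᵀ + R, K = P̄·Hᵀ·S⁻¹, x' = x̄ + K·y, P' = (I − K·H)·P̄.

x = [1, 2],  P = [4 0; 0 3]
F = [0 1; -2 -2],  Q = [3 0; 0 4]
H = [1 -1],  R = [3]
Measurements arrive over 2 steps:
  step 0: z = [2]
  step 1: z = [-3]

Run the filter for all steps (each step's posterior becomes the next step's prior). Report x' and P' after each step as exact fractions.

step 0: x' = [34/53, -90/53], P' = [174/53 138/53; 138/53 252/53]
step 1: x' = [-7779/5150, 156/103], P' = [13173/5150 192/103; 192/103 420/103]

step 0: x̄ = F·x = [2, -6]
step 0: P̄ = F·P·Fᵀ + Q = [6 -6; -6 32]
step 0: y = z − H·x̄ = [-6]
step 0: S = H·P̄·Hᵀ + R = [53]
step 0: K = P̄·Hᵀ·S⁻¹ = [12/53; -38/53]
step 0: x' = x̄ + K·y = [34/53, -90/53]
step 0: P' = (I − K·H)·P̄ = [174/53 138/53; 138/53 252/53]
step 1: x̄ = F·x = [-90/53, 112/53]
step 1: P̄ = F·P·Fᵀ + Q = [411/53 -780/53; -780/53 3020/53]
step 1: y = z − H·x̄ = [43/53]
step 1: S = H·P̄·Hᵀ + R = [5150/53]
step 1: K = P̄·Hᵀ·S⁻¹ = [1191/5150; -76/103]
step 1: x' = x̄ + K·y = [-7779/5150, 156/103]
step 1: P' = (I − K·H)·P̄ = [13173/5150 192/103; 192/103 420/103]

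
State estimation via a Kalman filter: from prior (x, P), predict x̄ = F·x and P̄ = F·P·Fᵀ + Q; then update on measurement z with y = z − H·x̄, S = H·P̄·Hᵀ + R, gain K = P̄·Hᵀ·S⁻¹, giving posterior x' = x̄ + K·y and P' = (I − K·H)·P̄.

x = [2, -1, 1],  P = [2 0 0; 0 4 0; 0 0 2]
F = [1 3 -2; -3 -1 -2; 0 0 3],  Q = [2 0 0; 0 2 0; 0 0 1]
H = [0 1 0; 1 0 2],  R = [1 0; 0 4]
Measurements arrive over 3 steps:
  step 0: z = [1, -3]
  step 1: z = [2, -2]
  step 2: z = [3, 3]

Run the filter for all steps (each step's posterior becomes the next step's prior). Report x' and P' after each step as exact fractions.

step 0: x̄ = F·x = [-3, -7, 3]
step 0: P̄ = F·P·Fᵀ + Q = [48 -10 -12; -10 32 -12; -12 -12 19]
step 0: y = z − H·x̄ = [8, -6]
step 0: S = H·P̄·Hᵀ + R = [33 -34; -34 80]
step 0: K = P̄·Hᵀ·S⁻¹ = [4/371 113/371; 351/371 -17/742; -19/371 225/742]
step 0: x' = x̄ + K·y = [-1759/371, 262/371, 286/371]
step 0: P' = (I − K·H)·P̄ = [15136/371 4/371 -7342/371; 4/371 351/371 -19/371; -7342/371 -19/371 3896/371]
step 1: x̄ = F·x = [-1545/371, 4443/371, 858/371]
step 1: P̄ = F·P·Fᵀ + Q = [64241/371 -60209/371 -45573/371; -60209/371 64745/371 42759/371; -45573/371 42759/371 35435/371]
step 1: y = z − H·x̄ = [-3701/371, -913/371]
step 1: S = H·P̄·Hᵀ + R = [65116/371 25309/371; 25309/371 25173/371]
step 1: K = P̄·Hᵀ·S⁻¹ = [-2249872/2691697 -614869/2691697; 2666524/2691697 25309/2691697; 1175554/2691697 1523051/2691697]
step 1: x' = x̄ + K·y = [12747924/2691697, 5572230/2691697, -9250121/2691697]
step 1: P' = (I − K·H)·P̄ = [56365804/2691697 -2249872/2691697 -29412640/2691697; -2249872/2691697 2666524/2691697 1175554/2691697; -29412640/2691697 1175554/2691697 17752422/2691697]
step 2: x̄ = F·x = [47964856/2691697, -25315760/2691697, -27750363/2691697]
step 2: P̄ = F·P·Fᵀ + Q = [246802282/2691697 -205941352/2691697 -184172466/2691697; -205941352/2691697 224603146/2691697 154672566/2691697; -184172466/2691697 154672566/2691697 162463495/2691697]
step 2: y = z − H·x̄ = [33390851/2691697, 15610961/2691697]
step 2: S = H·P̄·Hᵀ + R = [227294843/2691697 103403780/2691697; 103403780/2691697 170733186/2691697]
step 2: K = P̄·Hᵀ·S⁻¹ = [-4196804788/5222436067 -1176005935/5222436067; 5137069474/5222436067 51701890/5222436067; 2201806174/5222436067 2971926158/5222436067]
step 2: x' = x̄ + K·y = [34179154557/5222436067, 14908178552/5222436067, -9291421497/5222436067]
step 2: P' = (I − K·H)·P̄ = [104647220344/5222436067 -4196804788/5222436067 -54675622042/5222436067; -4196804788/5222436067 5137069474/5222436067 2201806174/5222436067; -54675622042/5222436067 2201806174/5222436067 33281663337/5222436067]

step 0: x' = [-1759/371, 262/371, 286/371], P' = [15136/371 4/371 -7342/371; 4/371 351/371 -19/371; -7342/371 -19/371 3896/371]
step 1: x' = [12747924/2691697, 5572230/2691697, -9250121/2691697], P' = [56365804/2691697 -2249872/2691697 -29412640/2691697; -2249872/2691697 2666524/2691697 1175554/2691697; -29412640/2691697 1175554/2691697 17752422/2691697]
step 2: x' = [34179154557/5222436067, 14908178552/5222436067, -9291421497/5222436067], P' = [104647220344/5222436067 -4196804788/5222436067 -54675622042/5222436067; -4196804788/5222436067 5137069474/5222436067 2201806174/5222436067; -54675622042/5222436067 2201806174/5222436067 33281663337/5222436067]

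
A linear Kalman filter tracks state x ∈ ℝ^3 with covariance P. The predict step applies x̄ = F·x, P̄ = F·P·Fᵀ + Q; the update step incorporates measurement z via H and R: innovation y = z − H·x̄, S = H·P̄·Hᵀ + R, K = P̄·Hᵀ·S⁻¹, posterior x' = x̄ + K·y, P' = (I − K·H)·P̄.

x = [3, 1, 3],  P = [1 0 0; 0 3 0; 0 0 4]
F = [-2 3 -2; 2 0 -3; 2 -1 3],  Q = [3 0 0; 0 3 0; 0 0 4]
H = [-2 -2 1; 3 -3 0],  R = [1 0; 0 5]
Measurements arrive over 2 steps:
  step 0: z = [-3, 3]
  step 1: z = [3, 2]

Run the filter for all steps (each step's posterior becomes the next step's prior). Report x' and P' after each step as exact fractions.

step 0: x̄ = F·x = [-9, -3, 14]
step 0: P̄ = F·P·Fᵀ + Q = [50 20 -37; 20 43 -32; -37 -32 47]
step 0: y = z − H·x̄ = [-41, 21]
step 0: S = H·P̄·Hᵀ + R = [856 -57; -57 482]
step 0: K = P̄·Hᵀ·S⁻¹ = [-80184/409343 66951/409343; -80089/409343 -68070/409343; 5195/24079 -135/24079]
step 0: x' = x̄ + K·y = [1009428/409343, 626150/409343, 121276/24079]
step 0: P' = (I − K·H)·P̄ = [248992/409343 137407/409343 40742/24079; 137407/409343 250857/409343 40967/24079; 40742/24079 40967/24079 168613/24079]
step 1: x̄ = F·x = [-4263790/409343, -4166220/409343, 7577782/409343]
step 1: P̄ = F·P·Fᵀ + Q = [11482154/409343 12144277/409343 -17113120/409343; 12144277/409343 19710418/409343 -22987318/409343; -17113120/409343 -22987318/409343 32265092/409343]
step 1: y = z − H·x̄ = [-23209773/409343, 101036/37213]
step 1: S = H·P̄·Hᵀ + R = [415000691/409343 6090198/37213; 6090198/37213 530437/3383]
step 1: K = P̄·Hᵀ·S⁻¹ = [-9767170124/54106180861 8520172119/54106180861; -9878823754/54106180861 -8823553683/54106180861; 14750010228/54106180861 -539770950/54106180861]
step 1: x' = x̄ + K·y = [13352356702/54106180861, -14509734522/54106180861, 163824848606/54106180861]
step 1: P' = (I − K·H)·P̄ = [23223092559/54106180861 9022805694/54106180861 54724626382/54106180861; 9022805694/54106180861 23728728499/54106180861 55624244632/54106180861; 54724626382/54106180861 55624244632/54106180861 235447752256/54106180861]

step 0: x' = [1009428/409343, 626150/409343, 121276/24079], P' = [248992/409343 137407/409343 40742/24079; 137407/409343 250857/409343 40967/24079; 40742/24079 40967/24079 168613/24079]
step 1: x' = [13352356702/54106180861, -14509734522/54106180861, 163824848606/54106180861], P' = [23223092559/54106180861 9022805694/54106180861 54724626382/54106180861; 9022805694/54106180861 23728728499/54106180861 55624244632/54106180861; 54724626382/54106180861 55624244632/54106180861 235447752256/54106180861]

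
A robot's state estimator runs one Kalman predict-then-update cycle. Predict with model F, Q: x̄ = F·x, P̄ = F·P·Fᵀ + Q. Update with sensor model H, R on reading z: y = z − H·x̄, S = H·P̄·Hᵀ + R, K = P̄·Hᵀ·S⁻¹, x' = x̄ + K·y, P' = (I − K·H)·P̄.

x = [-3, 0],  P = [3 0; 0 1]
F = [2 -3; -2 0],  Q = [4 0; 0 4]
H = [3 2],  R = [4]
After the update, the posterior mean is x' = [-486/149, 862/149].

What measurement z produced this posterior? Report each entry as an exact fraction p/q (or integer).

z = [2]

x̄ = F·x = [-6, 6]
P̄ = F·P·Fᵀ + Q = [25 -12; -12 16]
S = H·P̄·Hᵀ + R = [149]
K = P̄·Hᵀ·S⁻¹ = [51/149; -4/149]
x' − x̄ = [408/149, -32/149] = K·y
y = (KᵀK)⁻¹·Kᵀ·(x' − x̄) = [8]
z = y + H·x̄ = [8] + [-6] = [2]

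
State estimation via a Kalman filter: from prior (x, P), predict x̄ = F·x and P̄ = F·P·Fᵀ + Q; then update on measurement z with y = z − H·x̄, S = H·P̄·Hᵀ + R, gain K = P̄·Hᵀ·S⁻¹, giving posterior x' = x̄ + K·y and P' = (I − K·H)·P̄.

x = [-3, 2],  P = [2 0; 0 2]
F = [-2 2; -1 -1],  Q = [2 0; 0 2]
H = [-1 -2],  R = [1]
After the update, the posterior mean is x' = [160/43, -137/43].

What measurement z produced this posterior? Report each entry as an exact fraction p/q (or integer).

x̄ = F·x = [10, 1]
P̄ = F·P·Fᵀ + Q = [18 0; 0 6]
S = H·P̄·Hᵀ + R = [43]
K = P̄·Hᵀ·S⁻¹ = [-18/43; -12/43]
x' − x̄ = [-270/43, -180/43] = K·y
y = (KᵀK)⁻¹·Kᵀ·(x' − x̄) = [15]
z = y + H·x̄ = [15] + [-12] = [3]

z = [3]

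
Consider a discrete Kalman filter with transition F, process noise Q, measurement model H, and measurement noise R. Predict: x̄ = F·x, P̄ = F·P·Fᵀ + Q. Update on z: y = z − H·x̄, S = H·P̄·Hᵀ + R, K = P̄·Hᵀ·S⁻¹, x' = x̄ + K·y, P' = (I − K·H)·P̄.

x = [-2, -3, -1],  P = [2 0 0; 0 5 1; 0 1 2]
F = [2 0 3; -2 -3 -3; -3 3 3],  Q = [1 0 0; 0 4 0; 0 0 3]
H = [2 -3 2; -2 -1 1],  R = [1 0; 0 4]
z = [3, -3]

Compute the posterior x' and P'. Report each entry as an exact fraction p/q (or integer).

x̄ = F·x = [-7, 16, -6]
P̄ = F·P·Fᵀ + Q = [27 -35 15; -35 93 -69; 15 -69 102]
y = z − H·x̄ = [77, 5]
S = H·P̄·Hᵀ + R = [2722 550; 550 245]
K = P̄·Hᵀ·S⁻¹ = [9701/72878 -57419/182195; -13743/72878 8713/182195; 6099/72878 70626/182195]
x' = x̄ + K·y = [121993/72878, 125263/72878, 173607/72878]
P' = (I − K·H)·P̄ = [211733/364390 303189/364390 267303/364390; 303189/364390 2027257/364390 2703339/364390; 267303/364390 2703339/364390 3802953/364390]

x' = [121993/72878, 125263/72878, 173607/72878]
P' = [211733/364390 303189/364390 267303/364390; 303189/364390 2027257/364390 2703339/364390; 267303/364390 2703339/364390 3802953/364390]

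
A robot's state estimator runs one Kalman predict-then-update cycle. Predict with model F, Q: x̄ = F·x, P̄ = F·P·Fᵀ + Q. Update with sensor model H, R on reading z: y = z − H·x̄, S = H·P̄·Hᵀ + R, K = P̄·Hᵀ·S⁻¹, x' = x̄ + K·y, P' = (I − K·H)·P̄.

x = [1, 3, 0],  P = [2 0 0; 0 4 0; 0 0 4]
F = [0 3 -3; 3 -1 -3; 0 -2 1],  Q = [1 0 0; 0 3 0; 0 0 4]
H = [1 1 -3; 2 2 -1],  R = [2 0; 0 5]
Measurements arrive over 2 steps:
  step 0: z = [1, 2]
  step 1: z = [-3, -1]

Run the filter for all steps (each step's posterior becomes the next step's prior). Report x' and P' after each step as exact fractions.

step 0: x' = [26423/37112, 2267/37112, -688/4639], P' = [544227/74224 -552289/74224 -1139/4639; -552289/74224 692267/74224 4401/4639; -1139/4639 4401/4639 2264/4639]
step 1: x' = [-1268873852/1099288835, 1649610129/1099288835, 1219385734/1099288835], P' = [11193592433/1099288835 -12177212881/1099288835 -699368426/1099288835; -12177212881/1099288835 15043584307/1099288835 1466570162/1099288835; -699368426/1099288835 1466570162/1099288835 544522132/1099288835]

step 0: x̄ = F·x = [9, 0, -6]
step 0: P̄ = F·P·Fᵀ + Q = [73 24 -36; 24 61 -4; -36 -4 24]
step 0: y = z − H·x̄ = [-26, -22]
step 0: S = H·P̄·Hᵀ + R = [640 716; 716 917]
step 0: K = P̄·Hᵀ·S⁻¹ = [23305/74224 105/18556; -35635/74224 10477/18556; -1765/4639 852/4639]
step 0: x' = x̄ + K·y = [26423/37112, 2267/37112, -688/4639]
step 0: P' = (I − K·H)·P̄ = [544227/74224 -552289/74224 -1139/4639; -552289/74224 692267/74224 4401/4639; -1139/4639 4401/4639 2264/4639]
step 1: x̄ = F·x = [23313/37112, 46757/18556, -5019/18556]
step 1: P̄ = F·P·Fᵀ + Q = [5363155/74224 -3489933/37112 -1814265/37112; -3489933/37112 2550815/18556 1221751/18556; -1814265/37112 1221751/18556 705131/18556]
step 1: y = z − H·x̄ = [-258277/37112, -70201/9278]
step 1: S = H·P̄·Hᵀ + R = [19589003/74224 716405/18556; 716405/18556 286530/4639]
step 1: K = P̄·Hᵀ·S⁻¹ = [111448483/219857767 -253574494/1099288835; -153333906/219857767 853234538/1099288835; -86636466/219857767 197976268/1099288835]
step 1: x' = x̄ + K·y = [-1268873852/1099288835, 1649610129/1099288835, 1219385734/1099288835]
step 1: P' = (I − K·H)·P̄ = [11193592433/1099288835 -12177212881/1099288835 -699368426/1099288835; -12177212881/1099288835 15043584307/1099288835 1466570162/1099288835; -699368426/1099288835 1466570162/1099288835 544522132/1099288835]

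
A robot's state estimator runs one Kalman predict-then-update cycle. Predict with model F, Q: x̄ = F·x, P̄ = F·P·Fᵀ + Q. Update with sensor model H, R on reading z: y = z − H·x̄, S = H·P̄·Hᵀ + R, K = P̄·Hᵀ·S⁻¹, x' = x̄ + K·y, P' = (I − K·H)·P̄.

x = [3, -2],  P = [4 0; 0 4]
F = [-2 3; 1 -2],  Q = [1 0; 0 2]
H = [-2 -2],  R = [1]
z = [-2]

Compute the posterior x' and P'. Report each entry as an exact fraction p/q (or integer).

x̄ = F·x = [-12, 7]
P̄ = F·P·Fᵀ + Q = [53 -32; -32 22]
y = z − H·x̄ = [-12]
S = H·P̄·Hᵀ + R = [45]
K = P̄·Hᵀ·S⁻¹ = [-14/15; 4/9]
x' = x̄ + K·y = [-4/5, 5/3]
P' = (I − K·H)·P̄ = [69/5 -40/3; -40/3 118/9]

x' = [-4/5, 5/3]
P' = [69/5 -40/3; -40/3 118/9]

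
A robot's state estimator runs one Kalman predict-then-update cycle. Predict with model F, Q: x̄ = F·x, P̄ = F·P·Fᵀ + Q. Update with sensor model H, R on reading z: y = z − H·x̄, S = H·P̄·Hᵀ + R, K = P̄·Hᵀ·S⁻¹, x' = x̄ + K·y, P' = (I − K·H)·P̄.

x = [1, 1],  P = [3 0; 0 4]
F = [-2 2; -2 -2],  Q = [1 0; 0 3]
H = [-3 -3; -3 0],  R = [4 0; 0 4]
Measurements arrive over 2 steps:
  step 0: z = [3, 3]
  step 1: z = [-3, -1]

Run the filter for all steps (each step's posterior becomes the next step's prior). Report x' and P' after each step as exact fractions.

step 0: x' = [-69867/74455, -8668/74455], P' = [32252/74455 -31852/74455; -31852/74455 64072/74455]
step 1: x' = [86298151/313662577, 273768362/313662577], P' = [125854500/313662577 -116457908/313662577; -116457908/313662577 234504376/313662577]

step 0: x̄ = F·x = [0, -4]
step 0: P̄ = F·P·Fᵀ + Q = [29 -4; -4 31]
step 0: y = z − H·x̄ = [-9, 3]
step 0: S = H·P̄·Hᵀ + R = [472 225; 225 265]
step 0: K = P̄·Hᵀ·S⁻¹ = [-60/14891 -24189/74455; -4833/14891 23889/74455]
step 0: x' = x̄ + K·y = [-69867/74455, -8668/74455]
step 0: P' = (I − K·H)·P̄ = [32252/74455 -31852/74455; -31852/74455 64072/74455]
step 1: x̄ = F·x = [122398/74455, 31414/14891]
step 1: P̄ = F·P·Fᵀ + Q = [714567/74455 -25456/14891; -25456/14891 70769/14891]
step 1: y = z − H·x̄ = [615039/74455, 292739/74455]
step 1: S = H·P̄·Hᵀ + R = [7622488/74455 5285583/74455; 5285583/74455 6728923/74455]
step 1: K = P̄·Hᵀ·S⁻¹ = [-7047444/313662577 -94390875/313662577; -88534851/313662577 87343431/313662577]
step 1: x' = x̄ + K·y = [86298151/313662577, 273768362/313662577]
step 1: P' = (I − K·H)·P̄ = [125854500/313662577 -116457908/313662577; -116457908/313662577 234504376/313662577]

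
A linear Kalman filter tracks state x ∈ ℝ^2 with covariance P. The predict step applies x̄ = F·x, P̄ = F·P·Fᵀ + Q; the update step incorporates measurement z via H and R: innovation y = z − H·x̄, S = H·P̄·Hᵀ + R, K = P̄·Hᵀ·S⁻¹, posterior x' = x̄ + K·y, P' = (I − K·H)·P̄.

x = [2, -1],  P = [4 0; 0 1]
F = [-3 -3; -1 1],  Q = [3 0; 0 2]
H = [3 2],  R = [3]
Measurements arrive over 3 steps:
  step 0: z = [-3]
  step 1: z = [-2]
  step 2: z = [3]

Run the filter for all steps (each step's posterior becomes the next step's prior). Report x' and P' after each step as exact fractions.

step 0: x̄ = F·x = [-3, -3]
step 0: P̄ = F·P·Fᵀ + Q = [48 9; 9 7]
step 0: y = z − H·x̄ = [12]
step 0: S = H·P̄·Hᵀ + R = [571]
step 0: K = P̄·Hᵀ·S⁻¹ = [162/571; 41/571]
step 0: x' = x̄ + K·y = [231/571, -1221/571]
step 0: P' = (I − K·H)·P̄ = [1164/571 -1503/571; -1503/571 2316/571]
step 1: x̄ = F·x = [2970/571, -1452/571]
step 1: P̄ = F·P·Fᵀ + Q = [5979/571 -3456/571; -3456/571 7628/571]
step 1: y = z − H·x̄ = [-7148/571]
step 1: S = H·P̄·Hᵀ + R = [44564/571]
step 1: K = P̄·Hᵀ·S⁻¹ = [11025/44564; 94/857]
step 1: x' = x̄ + K·y = [23445/11141, -3356/857]
step 1: P' = (I − K·H)·P̄ = [253761/44564 -7002/857; -7002/857 10644/857]
step 2: x̄ = F·x = [60549/11141, -67073/11141]
step 2: P̄ = F·P·Fᵀ + Q = [845061/44564 -899181/44564; -899181/44564 1624585/44564]
step 2: y = z − H·x̄ = [-14078/11141]
step 2: S = H·P̄·Hᵀ + R = [3447409/44564]
step 2: K = P̄·Hᵀ·S⁻¹ = [736821/3447409; 551627/3447409]
step 2: x' = x̄ + K·y = [17804883/3447409, -21451743/3447409]
step 2: P' = (I − K·H)·P̄ = [53190147/3447409 -78679989/3447409; -78679989/3447409 118847424/3447409]

step 0: x' = [231/571, -1221/571], P' = [1164/571 -1503/571; -1503/571 2316/571]
step 1: x' = [23445/11141, -3356/857], P' = [253761/44564 -7002/857; -7002/857 10644/857]
step 2: x' = [17804883/3447409, -21451743/3447409], P' = [53190147/3447409 -78679989/3447409; -78679989/3447409 118847424/3447409]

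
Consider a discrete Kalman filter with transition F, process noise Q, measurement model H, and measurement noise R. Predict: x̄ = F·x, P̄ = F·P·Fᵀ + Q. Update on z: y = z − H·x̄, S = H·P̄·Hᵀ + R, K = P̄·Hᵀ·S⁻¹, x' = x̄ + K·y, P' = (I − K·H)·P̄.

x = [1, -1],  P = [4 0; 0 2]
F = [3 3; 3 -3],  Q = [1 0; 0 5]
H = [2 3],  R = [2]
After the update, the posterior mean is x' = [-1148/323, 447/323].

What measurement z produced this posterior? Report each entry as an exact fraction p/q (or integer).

z = [-3]

x̄ = F·x = [0, 6]
P̄ = F·P·Fᵀ + Q = [55 18; 18 59]
S = H·P̄·Hᵀ + R = [969]
K = P̄·Hᵀ·S⁻¹ = [164/969; 71/323]
x' − x̄ = [-1148/323, -1491/323] = K·y
y = (KᵀK)⁻¹·Kᵀ·(x' − x̄) = [-21]
z = y + H·x̄ = [-21] + [18] = [-3]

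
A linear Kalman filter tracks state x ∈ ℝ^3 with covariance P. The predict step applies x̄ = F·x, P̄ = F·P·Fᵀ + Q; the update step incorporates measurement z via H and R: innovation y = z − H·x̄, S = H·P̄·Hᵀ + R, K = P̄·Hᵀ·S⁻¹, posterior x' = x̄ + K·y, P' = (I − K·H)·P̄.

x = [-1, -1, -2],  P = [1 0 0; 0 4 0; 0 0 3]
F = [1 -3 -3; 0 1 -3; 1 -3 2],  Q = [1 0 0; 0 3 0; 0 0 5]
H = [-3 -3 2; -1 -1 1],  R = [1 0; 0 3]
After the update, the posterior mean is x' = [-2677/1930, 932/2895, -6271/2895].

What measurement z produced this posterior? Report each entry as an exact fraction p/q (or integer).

z = [-1, -2]

x̄ = F·x = [8, 5, -2]
P̄ = F·P·Fᵀ + Q = [65 15 19; 15 34 -30; 19 -30 54]
S = H·P̄·Hᵀ + R = [1510 550; 550 208]
K = P̄·Hᵀ·S⁻¹ = [-1411/1930 633/386; 197/5790 -272/579; -3211/5790 1030/579]
x' − x̄ = [-18117/1930, -13543/2895, -481/2895] = K·y
y = (KᵀK)⁻¹·Kᵀ·(x' − x̄) = [42, 13]
z = y + H·x̄ = [42, 13] + [-43, -15] = [-1, -2]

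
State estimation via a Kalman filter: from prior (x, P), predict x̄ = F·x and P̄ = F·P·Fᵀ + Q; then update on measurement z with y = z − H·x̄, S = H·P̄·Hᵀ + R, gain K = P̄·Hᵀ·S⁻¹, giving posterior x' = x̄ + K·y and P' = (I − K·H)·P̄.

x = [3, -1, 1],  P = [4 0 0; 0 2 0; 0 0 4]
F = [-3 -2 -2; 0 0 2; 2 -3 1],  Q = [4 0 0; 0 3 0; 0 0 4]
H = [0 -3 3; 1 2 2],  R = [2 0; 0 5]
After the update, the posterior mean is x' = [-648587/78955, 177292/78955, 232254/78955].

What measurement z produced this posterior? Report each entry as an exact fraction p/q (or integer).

z = [2, 2]

x̄ = F·x = [-9, 2, 10]
P̄ = F·P·Fᵀ + Q = [64 -16 -20; -16 19 8; -20 8 42]
S = H·P̄·Hᵀ + R = [407 126; 126 233]
K = P̄·Hᵀ·S⁻¹ = [-1788/78955 -1744/78955; -12477/78955 19624/78955; 13686/78955 19708/78955]
x' − x̄ = [62008/78955, 19382/78955, -557296/78955] = K·y
y = (KᵀK)⁻¹·Kᵀ·(x' − x̄) = [-22, -13]
z = y + H·x̄ = [-22, -13] + [24, 15] = [2, 2]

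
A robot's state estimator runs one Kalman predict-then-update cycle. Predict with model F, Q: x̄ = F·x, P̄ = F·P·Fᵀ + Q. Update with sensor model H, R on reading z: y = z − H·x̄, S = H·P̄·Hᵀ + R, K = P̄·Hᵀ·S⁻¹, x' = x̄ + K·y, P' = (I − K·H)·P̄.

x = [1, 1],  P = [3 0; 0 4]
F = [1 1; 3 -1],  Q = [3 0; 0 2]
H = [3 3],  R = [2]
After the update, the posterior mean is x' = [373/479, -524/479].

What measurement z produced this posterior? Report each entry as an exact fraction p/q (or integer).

z = [-1]

x̄ = F·x = [2, 2]
P̄ = F·P·Fᵀ + Q = [10 5; 5 33]
S = H·P̄·Hᵀ + R = [479]
K = P̄·Hᵀ·S⁻¹ = [45/479; 114/479]
x' − x̄ = [-585/479, -1482/479] = K·y
y = (KᵀK)⁻¹·Kᵀ·(x' − x̄) = [-13]
z = y + H·x̄ = [-13] + [12] = [-1]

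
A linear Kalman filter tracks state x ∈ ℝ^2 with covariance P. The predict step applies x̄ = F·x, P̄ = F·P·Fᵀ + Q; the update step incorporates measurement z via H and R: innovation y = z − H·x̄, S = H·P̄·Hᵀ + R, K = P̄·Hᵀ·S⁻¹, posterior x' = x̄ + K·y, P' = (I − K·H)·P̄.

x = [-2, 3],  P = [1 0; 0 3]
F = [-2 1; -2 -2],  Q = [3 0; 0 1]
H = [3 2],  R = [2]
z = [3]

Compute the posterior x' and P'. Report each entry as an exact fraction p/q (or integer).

x̄ = F·x = [7, -2]
P̄ = F·P·Fᵀ + Q = [10 -2; -2 17]
y = z − H·x̄ = [-14]
S = H·P̄·Hᵀ + R = [136]
K = P̄·Hᵀ·S⁻¹ = [13/68; 7/34]
x' = x̄ + K·y = [147/34, -83/17]
P' = (I − K·H)·P̄ = [171/34 -125/17; -125/17 191/17]

x' = [147/34, -83/17]
P' = [171/34 -125/17; -125/17 191/17]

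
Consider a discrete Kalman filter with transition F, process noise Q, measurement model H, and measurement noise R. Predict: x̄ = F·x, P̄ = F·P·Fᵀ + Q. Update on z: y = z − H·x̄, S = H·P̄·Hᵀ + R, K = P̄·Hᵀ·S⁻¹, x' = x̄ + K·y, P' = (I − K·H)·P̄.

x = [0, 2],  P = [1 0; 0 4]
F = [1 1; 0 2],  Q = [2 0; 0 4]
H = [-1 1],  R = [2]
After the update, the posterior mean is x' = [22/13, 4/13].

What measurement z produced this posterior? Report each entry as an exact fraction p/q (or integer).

z = [-2]

x̄ = F·x = [2, 4]
P̄ = F·P·Fᵀ + Q = [7 8; 8 20]
S = H·P̄·Hᵀ + R = [13]
K = P̄·Hᵀ·S⁻¹ = [1/13; 12/13]
x' − x̄ = [-4/13, -48/13] = K·y
y = (KᵀK)⁻¹·Kᵀ·(x' − x̄) = [-4]
z = y + H·x̄ = [-4] + [2] = [-2]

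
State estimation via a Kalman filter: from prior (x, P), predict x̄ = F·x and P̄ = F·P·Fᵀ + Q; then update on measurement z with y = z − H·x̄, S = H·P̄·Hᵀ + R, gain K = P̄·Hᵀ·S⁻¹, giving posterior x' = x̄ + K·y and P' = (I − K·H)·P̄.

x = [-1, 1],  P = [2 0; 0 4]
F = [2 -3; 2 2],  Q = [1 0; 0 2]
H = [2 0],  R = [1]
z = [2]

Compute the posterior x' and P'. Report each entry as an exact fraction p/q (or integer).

x̄ = F·x = [-5, 0]
P̄ = F·P·Fᵀ + Q = [45 -16; -16 26]
y = z − H·x̄ = [12]
S = H·P̄·Hᵀ + R = [181]
K = P̄·Hᵀ·S⁻¹ = [90/181; -32/181]
x' = x̄ + K·y = [175/181, -384/181]
P' = (I − K·H)·P̄ = [45/181 -16/181; -16/181 3682/181]

x' = [175/181, -384/181]
P' = [45/181 -16/181; -16/181 3682/181]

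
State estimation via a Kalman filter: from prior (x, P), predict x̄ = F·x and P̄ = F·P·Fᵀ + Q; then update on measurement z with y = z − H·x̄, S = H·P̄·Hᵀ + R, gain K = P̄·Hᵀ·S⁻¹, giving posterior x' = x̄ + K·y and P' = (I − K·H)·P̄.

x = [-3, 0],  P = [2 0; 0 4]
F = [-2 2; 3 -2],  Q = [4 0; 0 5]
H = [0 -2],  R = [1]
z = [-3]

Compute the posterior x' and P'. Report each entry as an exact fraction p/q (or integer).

x̄ = F·x = [6, -9]
P̄ = F·P·Fᵀ + Q = [28 -28; -28 39]
y = z − H·x̄ = [-21]
S = H·P̄·Hᵀ + R = [157]
K = P̄·Hᵀ·S⁻¹ = [56/157; -78/157]
x' = x̄ + K·y = [-234/157, 225/157]
P' = (I − K·H)·P̄ = [1260/157 -28/157; -28/157 39/157]

x' = [-234/157, 225/157]
P' = [1260/157 -28/157; -28/157 39/157]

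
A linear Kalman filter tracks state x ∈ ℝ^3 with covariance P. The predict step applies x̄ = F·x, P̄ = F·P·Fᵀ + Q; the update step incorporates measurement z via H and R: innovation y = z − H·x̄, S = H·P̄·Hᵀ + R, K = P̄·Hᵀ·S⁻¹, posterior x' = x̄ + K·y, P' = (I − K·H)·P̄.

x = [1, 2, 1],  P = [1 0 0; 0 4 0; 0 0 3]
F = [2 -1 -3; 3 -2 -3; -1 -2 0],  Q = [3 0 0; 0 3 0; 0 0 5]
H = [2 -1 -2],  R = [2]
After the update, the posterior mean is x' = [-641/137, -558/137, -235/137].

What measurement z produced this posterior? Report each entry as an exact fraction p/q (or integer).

z = [-2]

x̄ = F·x = [-3, -4, -5]
P̄ = F·P·Fᵀ + Q = [38 41 6; 41 55 13; 6 13 22]
S = H·P̄·Hᵀ + R = [137]
K = P̄·Hᵀ·S⁻¹ = [23/137; 1/137; -45/137]
x' − x̄ = [-230/137, -10/137, 450/137] = K·y
y = (KᵀK)⁻¹·Kᵀ·(x' − x̄) = [-10]
z = y + H·x̄ = [-10] + [8] = [-2]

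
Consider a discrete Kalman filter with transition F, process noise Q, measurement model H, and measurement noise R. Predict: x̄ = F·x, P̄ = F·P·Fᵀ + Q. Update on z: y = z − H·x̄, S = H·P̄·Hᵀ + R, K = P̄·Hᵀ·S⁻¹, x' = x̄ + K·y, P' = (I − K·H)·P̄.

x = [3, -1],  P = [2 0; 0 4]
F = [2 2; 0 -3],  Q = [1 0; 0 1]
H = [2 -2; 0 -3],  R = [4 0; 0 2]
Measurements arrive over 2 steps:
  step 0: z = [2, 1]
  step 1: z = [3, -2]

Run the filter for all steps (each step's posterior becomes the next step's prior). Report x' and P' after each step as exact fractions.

step 0: x̄ = F·x = [4, 3]
step 0: P̄ = F·P·Fᵀ + Q = [25 -24; -24 37]
step 0: y = z − H·x̄ = [0, 10]
step 0: S = H·P̄·Hᵀ + R = [444 366; 366 335]
step 0: K = P̄·Hᵀ·S⁻¹ = [3239/7392 -325/1232; -61/3696 -193/616]
step 0: x' = x̄ + K·y = [839/616, -41/308]
step 0: P' = (I − K·H)·P̄ = [3889/3696 325/1848; 325/1848 193/924]
step 1: x̄ = F·x = [757/308, 123/308]
step 1: P̄ = F·P·Fᵀ + Q = [2295/308 -711/308; -711/308 887/308]
step 1: y = z − H·x̄ = [-86/77, -247/308]
step 1: S = H·P̄·Hᵀ + R = [4912/77 2397/77; 2397/77 8599/308]
step 1: K = P̄·Hᵀ·S⁻¹ = [25362/62519 -12771/62519; -1598/62519 -17565/62519]
step 1: x' = x̄ + K·y = [135574/62519, 40838/62519]
step 1: P' = (I − K·H)·P̄ = [59238/62519 8514/62519; 8514/62519 11710/62519]

step 0: x' = [839/616, -41/308], P' = [3889/3696 325/1848; 325/1848 193/924]
step 1: x' = [135574/62519, 40838/62519], P' = [59238/62519 8514/62519; 8514/62519 11710/62519]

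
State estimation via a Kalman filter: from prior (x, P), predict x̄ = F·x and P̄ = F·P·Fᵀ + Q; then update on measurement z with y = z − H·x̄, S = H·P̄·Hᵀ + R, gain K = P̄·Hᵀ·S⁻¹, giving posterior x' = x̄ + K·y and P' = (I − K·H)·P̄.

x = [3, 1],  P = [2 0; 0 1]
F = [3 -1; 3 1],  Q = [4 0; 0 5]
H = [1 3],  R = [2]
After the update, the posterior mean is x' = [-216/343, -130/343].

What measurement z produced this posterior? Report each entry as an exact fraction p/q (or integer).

z = [-2]

x̄ = F·x = [8, 10]
P̄ = F·P·Fᵀ + Q = [23 17; 17 24]
S = H·P̄·Hᵀ + R = [343]
K = P̄·Hᵀ·S⁻¹ = [74/343; 89/343]
x' − x̄ = [-2960/343, -3560/343] = K·y
y = (KᵀK)⁻¹·Kᵀ·(x' − x̄) = [-40]
z = y + H·x̄ = [-40] + [38] = [-2]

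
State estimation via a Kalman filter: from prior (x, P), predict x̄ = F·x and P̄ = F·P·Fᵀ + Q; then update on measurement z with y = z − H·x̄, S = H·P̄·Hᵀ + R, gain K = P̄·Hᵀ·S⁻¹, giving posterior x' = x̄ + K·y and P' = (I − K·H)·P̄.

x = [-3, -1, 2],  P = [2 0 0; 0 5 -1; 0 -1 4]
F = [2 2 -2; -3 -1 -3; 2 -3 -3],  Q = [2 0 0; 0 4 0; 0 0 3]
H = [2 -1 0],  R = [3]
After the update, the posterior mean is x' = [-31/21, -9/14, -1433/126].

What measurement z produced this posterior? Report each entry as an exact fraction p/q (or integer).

x̄ = F·x = [-12, 4, -9]
P̄ = F·P·Fᵀ + Q = [54 6 2; 6 57 27; 2 27 74]
S = H·P̄·Hᵀ + R = [252]
K = P̄·Hᵀ·S⁻¹ = [17/42; -5/28; -23/252]
x' − x̄ = [221/21, -65/14, -299/126] = K·y
y = (KᵀK)⁻¹·Kᵀ·(x' − x̄) = [26]
z = y + H·x̄ = [26] + [-28] = [-2]

z = [-2]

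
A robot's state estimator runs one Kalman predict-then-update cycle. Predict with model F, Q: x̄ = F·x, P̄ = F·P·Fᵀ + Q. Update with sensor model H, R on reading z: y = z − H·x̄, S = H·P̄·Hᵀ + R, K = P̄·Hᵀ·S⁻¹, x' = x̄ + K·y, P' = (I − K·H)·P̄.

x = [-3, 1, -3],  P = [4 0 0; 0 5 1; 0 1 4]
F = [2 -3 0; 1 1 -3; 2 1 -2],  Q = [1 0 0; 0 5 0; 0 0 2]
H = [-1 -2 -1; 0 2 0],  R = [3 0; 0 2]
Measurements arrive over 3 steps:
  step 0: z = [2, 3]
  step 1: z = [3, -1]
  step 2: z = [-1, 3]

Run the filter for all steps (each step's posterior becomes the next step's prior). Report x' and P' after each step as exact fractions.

step 0: x' = [-16396/4073, 6793/4073, -6281/4073], P' = [98611/8146 -4027/4073 -32238/4073; -4027/4073 1930/4073 350/4073; -32238/4073 350/4073 33977/4073]
step 1: x' = [-343309329/83077406, -2216943/41538703, 20283210/41538703], P' = [197212495/41538703 -59649613/83077406 -67647312/41538703; -59649613/83077406 37963567/83077406 -5193905/41538703; -67647312/41538703 -5193905/41538703 121781614/41538703]
step 2: x' = [-201515360990/129051767153, 408943074425/258103534306, -117505832974/129051767153], P' = [1212385293187/258103534306 -92103739285/129051767153 -407291976561/258103534306; -92103739285/129051767153 58908928240/129051767153 -32999674643/258103534306; -407291976561/258103534306 -32999674643/258103534306 739540841305/258103534306]

step 0: x̄ = F·x = [-9, 7, 1]
step 0: P̄ = F·P·Fᵀ + Q = [62 2 7; 2 44 32; 7 32 35]
step 0: y = z − H·x̄ = [8, -11]
step 0: S = H·P̄·Hᵀ + R = [426 -244; -244 178]
step 0: K = P̄·Hᵀ·S⁻¹ = [-6009/8146 -4027/4073; -61/4073 1930/4073; -813/4073 350/4073]
step 0: x' = x̄ + K·y = [-16396/4073, 6793/4073, -6281/4073]
step 0: P' = (I − K·H)·P̄ = [98611/8146 -4027/4073 -32238/4073; -4027/4073 1930/4073 350/4073; -32238/4073 350/4073 33977/4073]
step 1: x̄ = F·x = [-53171/4073, 9240/4073, -13437/4073]
step 1: P̄ = F·P·Fᵀ + Q = [266989/4073 293426/4073 338592/4073; 293426/4073 1121335/8146 548476/4073; 338592/4073 548476/4073 583602/4073]
step 1: y = z − H·x̄ = [-35909/4073, -22553/4073]
step 1: S = H·P̄·Hᵀ + R = [7150272/4073 -3926474/4073; -3926474/4073 2250816/4073]
step 1: K = P̄·Hᵀ·S⁻¹ = [-23305190/41538703 -59649613/83077406; -1963237/83077406 37963567/83077406; -14582164/41538703 -5193905/41538703]
step 1: x' = x̄ + K·y = [-343309329/83077406, -2216943/41538703, 20283210/41538703]
step 1: P' = (I − K·H)·P̄ = [197212495/41538703 -59649613/83077406 -67647312/41538703; -59649613/83077406 37963567/83077406 -5193905/41538703; -67647312/41538703 -5193905/41538703 121781614/41538703]
step 2: x̄ = F·x = [-336658500/41538703, -469442475/83077406, -386092692/41538703]
step 2: P̄ = F·P·Fᵀ + Q = [2718244825/83077406 726443173/41538703 2181259347/83077406; 726443173/41538703 3794640017/83077406 1621770059/41538703; 2181259347/83077406 1621770059/41538703 3641381031/83077406]
step 2: y = z − H·x̄ = [-1233732370/41538703, 594058584/41538703]
step 2: S = H·P̄·Hᵀ + R = [22467821346/41538703 -12285706498/41538703; -12285706498/41538703 7672357440/41538703]
step 2: K = P̄·Hᵀ·S⁻¹ = [-72779726581/129051767153 -92103739285/129051767153; -6142853249/258103534306 58908928240/129051767153; -44374919243/129051767153 -32999674643/258103534306]
step 2: x' = x̄ + K·y = [-201515360990/129051767153, 408943074425/258103534306, -117505832974/129051767153]
step 2: P' = (I − K·H)·P̄ = [1212385293187/258103534306 -92103739285/129051767153 -407291976561/258103534306; -92103739285/129051767153 58908928240/129051767153 -32999674643/258103534306; -407291976561/258103534306 -32999674643/258103534306 739540841305/258103534306]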